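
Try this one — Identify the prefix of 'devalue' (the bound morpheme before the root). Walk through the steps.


The word 'devalue' = 'de' (prefix) + 'value' (root). The prefix is 'de'.

de


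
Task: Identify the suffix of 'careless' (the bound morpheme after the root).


The word 'careless' = 'care' (root) + '-less' (suffix). The suffix is '-less'.

less


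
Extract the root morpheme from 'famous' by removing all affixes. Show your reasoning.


Remove suffix '-ous' from 'famous' to get root 'fame'.

fame


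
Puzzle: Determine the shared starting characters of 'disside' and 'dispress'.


Compare from the start: 3 characters match: 'dis'. Mismatch at position 4: 's' vs 'p'.

dis


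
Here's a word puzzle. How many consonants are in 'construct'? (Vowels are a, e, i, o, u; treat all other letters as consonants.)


Consonants in 'construct': c, n, s, t, r, c, t = 7 consonants.

7


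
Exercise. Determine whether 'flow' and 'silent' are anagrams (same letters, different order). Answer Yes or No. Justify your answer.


Sorted letters of 'flow': 'flow'
Sorted letters of 'silent': 'eilnst'
They do not match.

No


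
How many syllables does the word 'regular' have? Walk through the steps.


Break 'regular' into syllables: reg-u-lar -> reg | u | lar = 3 syllables

3 syllables


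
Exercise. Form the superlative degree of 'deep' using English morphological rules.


Apply superlative formation (add -est): 'deep' -> 'deepest'.

deepest


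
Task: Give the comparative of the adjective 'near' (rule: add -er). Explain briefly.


Apply comparative formation (add -er): 'near' -> 'nearer'.

nearer


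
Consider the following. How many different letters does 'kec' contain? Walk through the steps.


Unique letters in 'kec': {c, e, k} = 3 distinct letters.

3


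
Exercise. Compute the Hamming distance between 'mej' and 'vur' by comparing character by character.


Alignment:
Position 1: 'm' vs 'v' = DIFFER
Position 2: 'e' vs 'u' = DIFFER
Position 3: 'j' vs 'r' = DIFFER
Total differences: 3

3


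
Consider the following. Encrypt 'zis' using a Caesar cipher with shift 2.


Shift each letter by 2: z -> b, i -> k, s -> u. Result: 'bku'.

bku


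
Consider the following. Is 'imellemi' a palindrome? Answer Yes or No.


Forward: 'imellemi'
Reversed: 'imellemi'
They are identical.

Yes


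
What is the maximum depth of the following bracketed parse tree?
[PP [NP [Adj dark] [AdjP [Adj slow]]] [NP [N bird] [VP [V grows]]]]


Count bracket nesting levels:
'[' at pos 0: depth = 1
'[' at pos 4: depth = 2
'[' at pos 8: depth = 3
'[' at pos 19: depth = 3
'[' at pos 25: depth = 4
'[' at pos 38: depth = 2
'[' at pos 42: depth = 3
'[' at pos 51: depth = 3
'[' at pos 55: depth = 4
Maximum depth reached: 4

4


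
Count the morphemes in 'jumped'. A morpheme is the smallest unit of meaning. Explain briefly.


Decomposition: jump (root) + -ed (suffix) = 2 morpheme(s)

2 morphemes


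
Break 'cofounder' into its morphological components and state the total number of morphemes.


Step 1: Identify prefix: 'co' (meaning: together)
Step 2: Identify root: 'found'
Step 3: Identify suffix(es): 'er'
Decomposition: co- (prefix: together) + found (root) + -er (suffix: one who)
Total morphemes: 3

3 morphemes (co- (prefix: together) + found (root) + -er (suffix: one who))


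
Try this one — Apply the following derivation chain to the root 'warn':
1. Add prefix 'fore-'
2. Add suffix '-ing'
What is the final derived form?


Step 1: Add prefix 'fore-' to 'warn' = 'forewarn'
Step 2: Add suffix '-ing' to 'forewarn' = 'forewarning'

forewarning


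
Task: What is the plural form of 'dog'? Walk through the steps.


Apply rule: Add -s. 'dog' becomes 'dogs'.

dogs


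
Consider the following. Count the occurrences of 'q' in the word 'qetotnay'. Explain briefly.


Letter 'q' in 'qetotnay': found at position(s) 1 = 1 occurrence(s).

1


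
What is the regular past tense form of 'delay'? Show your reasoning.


Apply rule: Add -ed. 'delay' becomes 'delayed'.

delayed


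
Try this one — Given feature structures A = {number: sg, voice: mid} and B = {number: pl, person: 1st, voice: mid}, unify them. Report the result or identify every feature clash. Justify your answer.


Compare features:
number: A=sg vs B=pl -> CLASH
person: A=_ vs B=1st -> unified: 1st
voice: A=mid vs B=mid -> unified: mid
Clash detected on feature 'number' (sg vs pl); unification fails.

CLASH on 'number' (sg vs pl)


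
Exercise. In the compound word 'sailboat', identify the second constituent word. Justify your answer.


Split 'sailboat' into 'sail' + 'boat'. The second part is 'boat'.

boat


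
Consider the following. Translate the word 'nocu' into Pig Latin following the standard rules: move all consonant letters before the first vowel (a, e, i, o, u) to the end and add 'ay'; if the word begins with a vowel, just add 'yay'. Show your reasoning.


'nocu': move consonant cluster 'n' to end and add 'ay': 'ocunay'.

ocunay


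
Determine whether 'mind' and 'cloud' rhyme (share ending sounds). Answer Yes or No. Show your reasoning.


Rime (stressed vowel + following sounds) of 'mind': -ind = /aɪnd/
Rime of 'cloud': -oud = /aʊd/
/aɪnd/ and /aʊd/ are different ending sounds, so the words do not rhyme.

No


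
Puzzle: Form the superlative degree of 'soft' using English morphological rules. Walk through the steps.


Apply superlative formation (add -est): 'soft' -> 'softest'.

softest


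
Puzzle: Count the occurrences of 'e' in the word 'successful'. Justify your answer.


Letter 'e' in 'successful': found at position(s) 5 = 1 occurrence(s).

1


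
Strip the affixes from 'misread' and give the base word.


Remove prefix 'mis' from 'misread' to get root 'read'.

read


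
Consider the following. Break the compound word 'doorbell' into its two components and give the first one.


Split 'doorbell' into 'door' + 'bell'. The first part is 'door'.

door


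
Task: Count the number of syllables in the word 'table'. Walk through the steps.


Break 'table' into syllables: ta-ble -> ta | ble = 2 syllables

2 syllables


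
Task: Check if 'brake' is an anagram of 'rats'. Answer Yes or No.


Sorted letters of 'brake': 'abekr'
Sorted letters of 'rats': 'arst'
They do not match.

No


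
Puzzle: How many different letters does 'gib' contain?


Unique letters in 'gib': {b, g, i} = 3 distinct letters.

3


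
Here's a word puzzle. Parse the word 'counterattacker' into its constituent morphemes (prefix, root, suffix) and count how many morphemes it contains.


Step 1: Identify prefix: 'counter' (meaning: against)
Step 2: Identify root: 'attack'
Step 3: Identify suffix(es): 'er'
Decomposition: counter- (prefix: against) + attack (root) + -er (suffix: one who)
Total morphemes: 3

3 morphemes (counter- (prefix: against) + attack (root) + -er (suffix: one who))


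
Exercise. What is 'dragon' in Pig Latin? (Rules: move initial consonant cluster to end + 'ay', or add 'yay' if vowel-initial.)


'dragon': move consonant cluster 'dr' to end and add 'ay': 'agondray'.

agondray


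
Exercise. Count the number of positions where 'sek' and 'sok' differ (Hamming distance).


Alignment:
Position 1: 's' vs 's' = match
Position 2: 'e' vs 'o' = DIFFER
Position 3: 'k' vs 'k' = match
Total differences: 1

1


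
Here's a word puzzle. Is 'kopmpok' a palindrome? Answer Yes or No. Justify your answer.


Forward: 'kopmpok'
Reversed: 'kopmpok'
They are identical.

Yes


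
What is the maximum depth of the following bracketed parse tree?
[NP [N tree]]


Count bracket nesting levels:
'[' at pos 0: depth = 1
'[' at pos 4: depth = 2
Maximum depth reached: 2

2


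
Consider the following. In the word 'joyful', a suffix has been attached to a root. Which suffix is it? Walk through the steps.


The word 'joyful' = 'joy' (root) + '-ful' (suffix). The suffix is '-ful'.

ful


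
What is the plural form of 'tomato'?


Apply rule: Add -es (consonant + o). 'tomato' becomes 'tomatoes'.

tomatoes


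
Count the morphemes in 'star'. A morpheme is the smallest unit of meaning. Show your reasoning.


Decomposition: star (free morpheme) = 1 morpheme(s)

1 morphemes


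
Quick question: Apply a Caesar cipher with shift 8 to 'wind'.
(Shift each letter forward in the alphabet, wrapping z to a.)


Shift each letter by 8: w -> e, i -> q, n -> v, d -> l. Result: 'eqvl'.

eqvl


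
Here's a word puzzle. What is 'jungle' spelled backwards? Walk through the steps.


Reverse 'jungle' character by character: 'elgnuj'.

elgnuj


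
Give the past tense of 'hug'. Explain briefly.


Apply rule: Double final consonant and add -ed. 'hug' becomes 'hugged'.

hugged


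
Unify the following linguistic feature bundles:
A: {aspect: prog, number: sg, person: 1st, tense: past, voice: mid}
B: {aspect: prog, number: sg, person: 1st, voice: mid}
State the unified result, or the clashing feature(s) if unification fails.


Compare features:
aspect: A=prog vs B=prog -> unified: prog
number: A=sg vs B=sg -> unified: sg
person: A=1st vs B=1st -> unified: 1st
tense: A=past vs B=_ -> unified: past
voice: A=mid vs B=mid -> unified: mid
No clashes found.

Unified: {aspect: prog, number: sg, person: 1st, tense: past, voice: mid}


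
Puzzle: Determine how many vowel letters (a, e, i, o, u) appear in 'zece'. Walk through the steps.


Vowels in 'zece': e, e = 2 vowels.

2


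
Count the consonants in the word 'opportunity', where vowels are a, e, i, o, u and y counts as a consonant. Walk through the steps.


Consonants in 'opportunity': p, p, r, t, n, t, y = 7 consonants.

7


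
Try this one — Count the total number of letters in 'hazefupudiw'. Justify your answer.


Spell out 'hazefupudiw' and number each letter: h(1), a(2), z(3), e(4), f(5), u(6), p(7), u(8), d(9), i(10), w(11). Total: 11 letters.

11


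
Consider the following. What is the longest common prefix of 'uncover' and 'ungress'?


Compare from the start: 2 characters match: 'un'. Mismatch at position 3: 'c' vs 'g'.

un


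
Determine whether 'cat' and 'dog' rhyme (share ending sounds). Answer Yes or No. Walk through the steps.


Rime (stressed vowel + following sounds) of 'cat': -at = /æt/
Rime of 'dog': -og = /ɒg/
/æt/ and /ɒg/ are different ending sounds, so the words do not rhyme.

No


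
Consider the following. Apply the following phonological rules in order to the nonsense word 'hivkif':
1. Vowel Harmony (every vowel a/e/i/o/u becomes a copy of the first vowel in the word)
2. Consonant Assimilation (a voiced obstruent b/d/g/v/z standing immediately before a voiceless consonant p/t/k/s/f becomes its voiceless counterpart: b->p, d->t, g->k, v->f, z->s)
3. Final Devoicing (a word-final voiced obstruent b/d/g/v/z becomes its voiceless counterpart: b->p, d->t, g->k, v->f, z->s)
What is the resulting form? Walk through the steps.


Starting form: 'hivkif'
Rule 1: Vowel Harmony: all vowels already match. No change.
Rule 2: Consonant Assimilation: voiced obstruent before voiceless consonant becomes voiceless ('vk' -> 'fk'). 'hivkif' -> 'hifkif'
Rule 3: Final Devoicing: final consonant 'f' is not one of the voiced obstruents b/d/g/v/z. No change.
Final form: 'hifkif'

hifkif


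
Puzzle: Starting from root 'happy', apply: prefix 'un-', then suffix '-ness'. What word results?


Step 1: Add prefix 'un-' to 'happy' = 'unhappy'
Step 2: Add suffix '-ness' to 'unhappy' = 'unhappiness'

unhappiness


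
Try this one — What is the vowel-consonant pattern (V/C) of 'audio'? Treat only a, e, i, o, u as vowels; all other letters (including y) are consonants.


Letter mapping: a = V, u = V, d = C, i = V, o = V.

VVCVV


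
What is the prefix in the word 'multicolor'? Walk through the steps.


The word 'multicolor' = 'multi' (prefix) + 'color' (root). The prefix is 'multi'.

multi


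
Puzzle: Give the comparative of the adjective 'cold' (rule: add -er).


Apply comparative formation (add -er): 'cold' -> 'colder'.

colder


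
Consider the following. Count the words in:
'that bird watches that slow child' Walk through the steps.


Split into words: that | bird | watches | that | slow | child = 6 words.

6


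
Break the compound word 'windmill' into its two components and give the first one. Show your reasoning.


Split 'windmill' into 'wind' + 'mill'. The first part is 'wind'.

wind


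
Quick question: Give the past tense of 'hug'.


Apply rule: Double final consonant and add -ed. 'hug' becomes 'hugged'.

hugged


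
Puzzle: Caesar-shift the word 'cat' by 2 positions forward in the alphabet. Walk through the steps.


Shift each letter by 2: c -> e, a -> c, t -> v. Result: 'ecv'.

ecv


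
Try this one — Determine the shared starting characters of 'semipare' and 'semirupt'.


Compare from the start: 4 characters match: 'semi'. Mismatch at position 5: 'p' vs 'r'.

semi


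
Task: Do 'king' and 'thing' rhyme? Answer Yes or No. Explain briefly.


Rime (stressed vowel + following sounds) of 'king': -ing = /ɪŋ/
Rime of 'thing': -ing = /ɪŋ/
/ɪŋ/ and /ɪŋ/ are the same ending sound, so the words rhyme.

Yes


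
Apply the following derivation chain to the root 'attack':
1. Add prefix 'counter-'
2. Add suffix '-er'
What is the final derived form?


Step 1: Add prefix 'counter-' to 'attack' = 'counterattack'
Step 2: Add suffix '-er' to 'counterattack' = 'counterattacker'

counterattacker


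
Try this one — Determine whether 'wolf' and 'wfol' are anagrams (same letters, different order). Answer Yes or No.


Sorted letters of 'wolf': 'flow'
Sorted letters of 'wfol': 'flow'
They match.

Yes


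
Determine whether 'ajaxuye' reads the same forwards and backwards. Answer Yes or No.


Forward: 'ajaxuye'
Reversed: 'eyuxaja'
They differ.

No


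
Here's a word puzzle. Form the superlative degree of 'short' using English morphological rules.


Apply superlative formation (add -est): 'short' -> 'shortest'.

shortest


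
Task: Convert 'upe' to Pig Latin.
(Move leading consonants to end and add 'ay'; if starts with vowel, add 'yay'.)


'upe' starts with a vowel, so add 'yay': 'upeyay'.

upeyay


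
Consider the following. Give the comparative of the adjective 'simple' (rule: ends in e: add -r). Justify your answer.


Apply comparative formation (ends in e: add -r): 'simple' -> 'simpler'.

simpler


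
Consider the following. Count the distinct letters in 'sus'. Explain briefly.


Unique letters in 'sus': {s, u} = 2 distinct letters.

2


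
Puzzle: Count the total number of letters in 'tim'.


Spell out 'tim' and number each letter: t(1), i(2), m(3). Total: 3 letters.

3


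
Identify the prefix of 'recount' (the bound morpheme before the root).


The word 'recount' = 're' (prefix) + 'count' (root). The prefix is 're'.

re


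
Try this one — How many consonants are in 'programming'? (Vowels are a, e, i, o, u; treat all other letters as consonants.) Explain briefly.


Consonants in 'programming': p, r, g, r, m, m, n, g = 8 consonants.

8


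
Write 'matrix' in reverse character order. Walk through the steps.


Reverse 'matrix' character by character: 'xirtam'.

xirtam


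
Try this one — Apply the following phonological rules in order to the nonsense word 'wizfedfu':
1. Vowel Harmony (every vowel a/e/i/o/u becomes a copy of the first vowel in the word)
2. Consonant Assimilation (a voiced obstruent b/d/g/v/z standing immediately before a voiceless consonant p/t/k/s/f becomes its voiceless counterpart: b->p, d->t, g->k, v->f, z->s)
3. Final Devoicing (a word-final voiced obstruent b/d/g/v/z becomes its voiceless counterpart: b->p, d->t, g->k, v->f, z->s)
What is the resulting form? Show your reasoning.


Starting form: 'wizfedfu'
Rule 1: Vowel Harmony: all vowels become 'i' (matching first vowel). 'wizfedfu' -> 'wizfidfi'
Rule 2: Consonant Assimilation: voiced obstruent before voiceless consonant becomes voiceless ('zf' -> 'sf', 'df' -> 'tf'). 'wizfidfi' -> 'wisfitfi'
Rule 3: Final Devoicing: the word ends in the vowel 'i', not a consonant. No change.
Final form: 'wisfitfi'

wisfitfi


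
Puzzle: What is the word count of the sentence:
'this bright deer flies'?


Split into words: this | bright | deer | flies = 4 words.

4


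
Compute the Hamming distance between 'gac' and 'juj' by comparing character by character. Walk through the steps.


Alignment:
Position 1: 'g' vs 'j' = DIFFER
Position 2: 'a' vs 'u' = DIFFER
Position 3: 'c' vs 'j' = DIFFER
Total differences: 3

3


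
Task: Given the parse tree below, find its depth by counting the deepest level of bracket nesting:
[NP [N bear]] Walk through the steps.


Count bracket nesting levels:
'[' at pos 0: depth = 1
'[' at pos 4: depth = 2
Maximum depth reached: 2

2


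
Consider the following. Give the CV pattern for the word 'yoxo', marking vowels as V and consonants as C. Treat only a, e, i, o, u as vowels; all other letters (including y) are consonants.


Letter mapping: y = C, o = V, x = C, o = V.

CVCV


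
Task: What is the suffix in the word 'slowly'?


The word 'slowly' = 'slow' (root) + '-ly' (suffix). The suffix is '-ly'.

ly


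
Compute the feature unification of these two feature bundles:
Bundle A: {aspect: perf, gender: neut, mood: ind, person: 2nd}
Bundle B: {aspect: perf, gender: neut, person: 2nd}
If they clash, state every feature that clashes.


Compare features:
aspect: A=perf vs B=perf -> unified: perf
gender: A=neut vs B=neut -> unified: neut
mood: A=ind vs B=_ -> unified: ind
person: A=2nd vs B=2nd -> unified: 2nd
No clashes found.

Unified: {aspect: perf, gender: neut, mood: ind, person: 2nd}


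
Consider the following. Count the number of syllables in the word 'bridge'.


Break 'bridge' into syllables: bridge -> bridge = 1 syllable

1 syllable


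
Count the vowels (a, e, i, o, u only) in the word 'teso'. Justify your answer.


Vowels in 'teso': e, o = 2 vowels.

2


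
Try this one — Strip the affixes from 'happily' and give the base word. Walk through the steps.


Remove suffix '-ly' from 'happily' to get root 'happy'.

happy


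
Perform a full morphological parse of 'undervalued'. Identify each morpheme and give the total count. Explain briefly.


Step 1: Identify prefix: 'under' (meaning: beneath/insufficient)
Step 2: Identify root: 'value'
Step 3: Identify suffix(es): 'ed'
Decomposition: under- (prefix: beneath/insufficient) + value (root) + -ed (suffix: past)
Total morphemes: 3

3 morphemes (under- (prefix: beneath/insufficient) + value (root) + -ed (suffix: past))


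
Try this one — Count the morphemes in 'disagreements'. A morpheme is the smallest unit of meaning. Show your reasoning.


Decomposition: dis- (prefix) + agree (root) + -ment (suffix) + -s (plural) = 4 morpheme(s)

4 morphemes


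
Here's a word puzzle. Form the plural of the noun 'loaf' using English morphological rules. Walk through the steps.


Apply rule: Change -f to -ves. 'loaf' becomes 'loaves'.

loaves


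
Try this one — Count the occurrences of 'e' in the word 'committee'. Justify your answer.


Letter 'e' in 'committee': found at position(s) 8, 9 = 2 occurrence(s).

2


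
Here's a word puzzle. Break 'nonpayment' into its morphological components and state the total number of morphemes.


Step 1: Identify prefix: 'non' (meaning: not)
Step 2: Identify root: 'pay'
Step 3: Identify suffix(es): 'ment'
Decomposition: non- (prefix: not) + pay (root) + -ment (suffix: action/result)
Total morphemes: 3

3 morphemes (non- (prefix: not) + pay (root) + -ment (suffix: action/result))


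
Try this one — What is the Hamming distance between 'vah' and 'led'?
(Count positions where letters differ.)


Alignment:
Position 1: 'v' vs 'l' = DIFFER
Position 2: 'a' vs 'e' = DIFFER
Position 3: 'h' vs 'd' = DIFFER
Total differences: 3

3


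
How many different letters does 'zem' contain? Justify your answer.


Unique letters in 'zem': {e, m, z} = 3 distinct letters.

3


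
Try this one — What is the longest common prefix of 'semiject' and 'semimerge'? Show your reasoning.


Compare from the start: 4 characters match: 'semi'. Mismatch at position 5: 'j' vs 'm'.

semi


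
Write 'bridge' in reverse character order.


Reverse 'bridge' character by character: 'egdirb'.

egdirb


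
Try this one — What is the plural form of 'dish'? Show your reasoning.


Apply rule: Add -es (sibilant/fricative ending). 'dish' becomes 'dishes'.

dishes


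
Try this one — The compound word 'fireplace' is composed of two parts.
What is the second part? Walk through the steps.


Split 'fireplace' into 'fire' + 'place'. The second part is 'place'.

place


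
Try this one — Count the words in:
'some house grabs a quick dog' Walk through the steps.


Split into words: some | house | grabs | a | quick | dog = 6 words.

6


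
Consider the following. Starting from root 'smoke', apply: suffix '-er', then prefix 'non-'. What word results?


Step 1: Add suffix '-er' to 'smoke' = 'smoker'
Step 2: Add prefix 'non-' to 'smoker' = 'nonsmoker'

nonsmoker


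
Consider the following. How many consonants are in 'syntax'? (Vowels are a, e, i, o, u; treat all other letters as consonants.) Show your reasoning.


Consonants in 'syntax': s, y, n, t, x = 5 consonants.

5


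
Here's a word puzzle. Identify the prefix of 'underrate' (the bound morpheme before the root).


The word 'underrate' = 'under' (prefix) + 'rate' (root). The prefix is 'under'.

under


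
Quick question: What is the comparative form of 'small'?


Apply comparative formation (add -er): 'small' -> 'smaller'.

smaller


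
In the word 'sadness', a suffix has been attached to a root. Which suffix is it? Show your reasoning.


The word 'sadness' = 'sad' (root) + '-ness' (suffix). The suffix is '-ness'.

ness


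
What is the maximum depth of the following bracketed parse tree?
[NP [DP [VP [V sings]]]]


Count bracket nesting levels:
'[' at pos 0: depth = 1
'[' at pos 4: depth = 2
'[' at pos 8: depth = 3
'[' at pos 12: depth = 4
Maximum depth reached: 4

4


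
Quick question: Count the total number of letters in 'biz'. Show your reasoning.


Spell out 'biz' and number each letter: b(1), i(2), z(3). Total: 3 letters.

3


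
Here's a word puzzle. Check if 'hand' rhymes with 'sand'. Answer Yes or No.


Rime (stressed vowel + following sounds) of 'hand': -and = /ænd/
Rime of 'sand': -and = /ænd/
/ænd/ and /ænd/ are the same ending sound, so the words rhyme.

Yes


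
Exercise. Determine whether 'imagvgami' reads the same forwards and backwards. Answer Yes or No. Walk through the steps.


Forward: 'imagvgami'
Reversed: 'imagvgami'
They are identical.

Yes


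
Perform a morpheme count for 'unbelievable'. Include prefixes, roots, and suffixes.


Decomposition: un- (prefix) + believe (root) + -able (suffix) = 3 morpheme(s)

3 morphemes


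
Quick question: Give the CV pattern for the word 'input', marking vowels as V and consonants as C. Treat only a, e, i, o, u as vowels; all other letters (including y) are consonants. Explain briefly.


Letter mapping: i = V, n = C, p = C, u = V, t = C.

VCCVC


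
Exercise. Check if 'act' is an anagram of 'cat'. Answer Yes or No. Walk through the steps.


Sorted letters of 'act': 'act'
Sorted letters of 'cat': 'act'
They match.

Yes


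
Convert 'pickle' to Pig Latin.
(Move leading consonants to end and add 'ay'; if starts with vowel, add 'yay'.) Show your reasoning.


'pickle': move consonant cluster 'p' to end and add 'ay': 'icklepay'.

icklepay


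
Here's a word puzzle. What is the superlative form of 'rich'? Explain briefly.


Apply superlative formation (add -est): 'rich' -> 'richest'.

richest


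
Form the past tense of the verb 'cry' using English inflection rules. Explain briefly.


Apply rule: Change -y to -ied. 'cry' becomes 'cried'.

cried


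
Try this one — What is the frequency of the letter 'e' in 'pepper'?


Letter 'e' in 'pepper': found at position(s) 2, 5 = 2 occurrence(s).

2


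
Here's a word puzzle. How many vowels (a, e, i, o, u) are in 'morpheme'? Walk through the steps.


Vowels in 'morpheme': o, e, e = 3 vowels.

3


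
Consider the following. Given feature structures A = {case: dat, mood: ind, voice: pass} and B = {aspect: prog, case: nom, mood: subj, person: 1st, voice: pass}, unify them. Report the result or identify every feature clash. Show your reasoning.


Compare features:
aspect: A=_ vs B=prog -> unified: prog
case: A=dat vs B=nom -> CLASH
mood: A=ind vs B=subj -> CLASH
person: A=_ vs B=1st -> unified: 1st
voice: A=pass vs B=pass -> unified: pass
Clashes detected on features 'case' (dat vs nom) and 'mood' (ind vs subj); unification fails.

CLASH on 'case' (dat vs nom) and 'mood' (ind vs subj)


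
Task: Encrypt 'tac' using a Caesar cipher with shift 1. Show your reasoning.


Shift each letter by 1: t -> u, a -> b, c -> d. Result: 'ubd'.

ubd


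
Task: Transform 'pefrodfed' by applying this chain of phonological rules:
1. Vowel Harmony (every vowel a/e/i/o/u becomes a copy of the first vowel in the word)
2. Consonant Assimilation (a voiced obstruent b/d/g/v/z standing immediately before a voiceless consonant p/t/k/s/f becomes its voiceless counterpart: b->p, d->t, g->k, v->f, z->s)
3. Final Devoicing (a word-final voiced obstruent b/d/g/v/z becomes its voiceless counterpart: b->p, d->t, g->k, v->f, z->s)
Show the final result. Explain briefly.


Starting form: 'pefrodfed'
Rule 1: Vowel Harmony: all vowels become 'e' (matching first vowel). 'pefrodfed' -> 'pefredfed'
Rule 2: Consonant Assimilation: voiced obstruent before voiceless consonant becomes voiceless ('df' -> 'tf'). 'pefredfed' -> 'pefretfed'
Rule 3: Final Devoicing: word-final voiced obstruent 'd' becomes voiceless 't'. 'pefretfed' -> 'pefretfet'
Final form: 'pefretfet'

pefretfet


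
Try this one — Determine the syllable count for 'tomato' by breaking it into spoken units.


Break 'tomato' into syllables: to-ma-to -> to | ma | to = 3 syllables

3 syllables


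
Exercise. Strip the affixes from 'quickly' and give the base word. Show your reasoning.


Remove suffix '-ly' from 'quickly' to get root 'quick'.

quick


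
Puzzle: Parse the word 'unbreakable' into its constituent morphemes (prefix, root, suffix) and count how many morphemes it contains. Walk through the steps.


Step 1: Identify prefix: 'un' (meaning: not/reverse)
Step 2: Identify root: 'break'
Step 3: Identify suffix(es): 'able'
Decomposition: un- (prefix: not/reverse) + break (root) + -able (suffix: capable of)
Total morphemes: 3

3 morphemes (un- (prefix: not/reverse) + break (root) + -able (suffix: capable of))


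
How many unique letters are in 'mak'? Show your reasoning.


Unique letters in 'mak': {a, k, m} = 3 distinct letters.

3


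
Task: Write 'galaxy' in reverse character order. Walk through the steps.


Reverse 'galaxy' character by character: 'yxalag'.

yxalag


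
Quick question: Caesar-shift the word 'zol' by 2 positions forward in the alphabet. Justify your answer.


Shift each letter by 2: z -> b, o -> q, l -> n. Result: 'bqn'.

bqn


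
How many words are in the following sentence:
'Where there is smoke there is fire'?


Split into words: Where | there | is | smoke | there | is | fire = 7 words.

7


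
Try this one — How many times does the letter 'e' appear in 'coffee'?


Letter 'e' in 'coffee': found at position(s) 5, 6 = 2 occurrence(s).

2


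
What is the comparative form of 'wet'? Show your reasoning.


Apply comparative formation (double final consonant, add -er): 'wet' -> 'wetter'.

wetter


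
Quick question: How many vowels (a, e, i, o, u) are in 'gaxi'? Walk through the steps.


Vowels in 'gaxi': a, i = 2 vowels.

2


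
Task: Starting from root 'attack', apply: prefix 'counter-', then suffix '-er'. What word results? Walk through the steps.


Step 1: Add prefix 'counter-' to 'attack' = 'counterattack'
Step 2: Add suffix '-er' to 'counterattack' = 'counterattacker'

counterattacker


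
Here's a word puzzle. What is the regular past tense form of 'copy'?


Apply rule: Change -y to -ied. 'copy' becomes 'copied'.

copied


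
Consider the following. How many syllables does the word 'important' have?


Break 'important' into syllables: im-por-tant -> im | por | tant = 3 syllables

3 syllables


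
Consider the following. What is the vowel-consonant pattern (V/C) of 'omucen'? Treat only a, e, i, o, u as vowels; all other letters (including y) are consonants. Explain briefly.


Letter mapping: o = V, m = C, u = V, c = C, e = V, n = C.

VCVCVC


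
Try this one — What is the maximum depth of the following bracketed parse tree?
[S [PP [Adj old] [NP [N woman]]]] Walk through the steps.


Count bracket nesting levels:
'[' at pos 0: depth = 1
'[' at pos 3: depth = 2
'[' at pos 7: depth = 3
'[' at pos 17: depth = 3
'[' at pos 21: depth = 4
Maximum depth reached: 4

4


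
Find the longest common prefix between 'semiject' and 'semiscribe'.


Compare from the start: 4 characters match: 'semi'. Mismatch at position 5: 'j' vs 's'.

semi


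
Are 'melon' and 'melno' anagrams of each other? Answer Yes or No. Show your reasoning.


Sorted letters of 'melon': 'elmno'
Sorted letters of 'melno': 'elmno'
They match.

Yes


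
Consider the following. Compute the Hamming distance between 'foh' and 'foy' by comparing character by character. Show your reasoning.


Alignment:
Position 1: 'f' vs 'f' = match
Position 2: 'o' vs 'o' = match
Position 3: 'h' vs 'y' = DIFFER
Total differences: 1

1


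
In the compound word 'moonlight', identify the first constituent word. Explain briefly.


Split 'moonlight' into 'moon' + 'light'. The first part is 'moon'.

moon


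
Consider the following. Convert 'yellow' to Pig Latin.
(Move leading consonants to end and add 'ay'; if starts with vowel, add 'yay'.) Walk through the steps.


'yellow': move consonant cluster 'y' to end and add 'ay': 'ellowyay'.

ellowyay


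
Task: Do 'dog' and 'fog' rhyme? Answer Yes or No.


Rime (stressed vowel + following sounds) of 'dog': -og = /ɒg/
Rime of 'fog': -og = /ɒg/
/ɒg/ and /ɒg/ are the same ending sound, so the words rhyme.

Yes


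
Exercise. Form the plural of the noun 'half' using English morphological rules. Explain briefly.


Apply rule: Change -f to -ves. 'half' becomes 'halves'.

halves


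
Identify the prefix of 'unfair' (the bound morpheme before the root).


The word 'unfair' = 'un' (prefix) + 'fair' (root). The prefix is 'un'.

un


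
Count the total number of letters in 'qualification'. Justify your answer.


Spell out 'qualification' and number each letter: q(1), u(2), a(3), l(4), i(5), f(6), i(7), c(8), a(9), t(10), i(11), o(12), n(13). Total: 13 letters.

13


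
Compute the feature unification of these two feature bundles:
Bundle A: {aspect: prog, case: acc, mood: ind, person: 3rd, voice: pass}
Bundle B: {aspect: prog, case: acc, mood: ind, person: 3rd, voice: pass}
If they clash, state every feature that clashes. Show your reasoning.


Compare features:
aspect: A=prog vs B=prog -> unified: prog
case: A=acc vs B=acc -> unified: acc
mood: A=ind vs B=ind -> unified: ind
person: A=3rd vs B=3rd -> unified: 3rd
voice: A=pass vs B=pass -> unified: pass
No clashes found.

Unified: {aspect: prog, case: acc, mood: ind, person: 3rd, voice: pass}


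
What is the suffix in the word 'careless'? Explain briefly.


The word 'careless' = 'care' (root) + '-less' (suffix). The suffix is '-less'.

less


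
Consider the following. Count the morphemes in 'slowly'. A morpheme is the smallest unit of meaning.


Decomposition: slow (root) + -ly (suffix) = 2 morpheme(s)

2 morphemes


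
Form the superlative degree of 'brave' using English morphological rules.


Apply superlative formation (ends in e: add -st): 'brave' -> 'bravest'.

bravest


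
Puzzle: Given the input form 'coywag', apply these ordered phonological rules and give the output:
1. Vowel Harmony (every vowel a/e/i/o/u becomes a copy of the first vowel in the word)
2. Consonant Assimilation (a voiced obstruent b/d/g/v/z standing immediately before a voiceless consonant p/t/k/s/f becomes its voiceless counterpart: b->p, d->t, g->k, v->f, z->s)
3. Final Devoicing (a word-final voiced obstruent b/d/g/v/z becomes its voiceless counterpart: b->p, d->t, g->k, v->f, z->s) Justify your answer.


Starting form: 'coywag'
Rule 1: Vowel Harmony: all vowels become 'o' (matching first vowel). 'coywag' -> 'coywog'
Rule 2: Consonant Assimilation: no voiced obstruent (b/d/g/v/z) stands immediately before a voiceless consonant (p/t/k/s/f). No change.
Rule 3: Final Devoicing: word-final voiced obstruent 'g' becomes voiceless 'k'. 'coywog' -> 'coywok'
Final form: 'coywok'

coywok


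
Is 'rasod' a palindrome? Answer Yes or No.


Forward: 'rasod'
Reversed: 'dosar'
They differ.

No


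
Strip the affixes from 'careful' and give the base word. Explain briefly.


Remove suffix '-ful' from 'careful' to get root 'care'.

care


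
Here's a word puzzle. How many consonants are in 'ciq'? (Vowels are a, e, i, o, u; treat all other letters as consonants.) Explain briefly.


Consonants in 'ciq': c, q = 2 consonants.

2


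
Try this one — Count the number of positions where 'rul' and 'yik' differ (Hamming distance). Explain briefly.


Alignment:
Position 1: 'r' vs 'y' = DIFFER
Position 2: 'u' vs 'i' = DIFFER
Position 3: 'l' vs 'k' = DIFFER
Total differences: 3

3


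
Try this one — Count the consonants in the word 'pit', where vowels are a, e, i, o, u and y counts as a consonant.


Consonants in 'pit': p, t = 2 consonants.

2


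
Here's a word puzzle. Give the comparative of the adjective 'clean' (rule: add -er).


Apply comparative formation (add -er): 'clean' -> 'cleaner'.

cleaner


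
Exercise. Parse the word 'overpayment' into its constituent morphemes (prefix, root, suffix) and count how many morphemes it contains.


Step 1: Identify prefix: 'over' (meaning: excessively)
Step 2: Identify root: 'pay'
Step 3: Identify suffix(es): 'ment'
Decomposition: over- (prefix: excessively) + pay (root) + -ment (suffix: action/result)
Total morphemes: 3

3 morphemes (over- (prefix: excessively) + pay (root) + -ment (suffix: action/result))


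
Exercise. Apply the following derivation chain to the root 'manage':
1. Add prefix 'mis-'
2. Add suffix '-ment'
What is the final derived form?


Step 1: Add prefix 'mis-' to 'manage' = 'mismanage'
Step 2: Add suffix '-ment' to 'mismanage' = 'mismanagement'

mismanagement


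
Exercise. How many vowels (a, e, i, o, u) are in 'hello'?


Vowels in 'hello': e, o = 2 vowels.

2


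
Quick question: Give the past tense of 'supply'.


Apply rule: Change -y to -ied. 'supply' becomes 'supplied'.

supplied


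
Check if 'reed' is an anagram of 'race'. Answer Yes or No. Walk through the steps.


Sorted letters of 'reed': 'deer'
Sorted letters of 'race': 'acer'
They do not match.

No


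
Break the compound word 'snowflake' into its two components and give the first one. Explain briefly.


Split 'snowflake' into 'snow' + 'flake'. The first part is 'snow'.

snow


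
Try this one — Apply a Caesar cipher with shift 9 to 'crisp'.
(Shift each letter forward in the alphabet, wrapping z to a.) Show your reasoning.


Shift each letter by 9: c -> l, r -> a, i -> r, s -> b, p -> y. Result: 'larby'.

larby


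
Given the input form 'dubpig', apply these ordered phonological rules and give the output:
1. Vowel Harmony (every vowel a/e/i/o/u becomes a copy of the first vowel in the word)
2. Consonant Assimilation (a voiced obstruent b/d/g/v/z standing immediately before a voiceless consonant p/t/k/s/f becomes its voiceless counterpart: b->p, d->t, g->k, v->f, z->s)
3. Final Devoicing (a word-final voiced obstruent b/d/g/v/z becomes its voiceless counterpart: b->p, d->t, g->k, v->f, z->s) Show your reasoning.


Starting form: 'dubpig'
Rule 1: Vowel Harmony: all vowels become 'u' (matching first vowel). 'dubpig' -> 'dubpug'
Rule 2: Consonant Assimilation: voiced obstruent before voiceless consonant becomes voiceless ('bp' -> 'pp'). 'dubpug' -> 'duppug'
Rule 3: Final Devoicing: word-final voiced obstruent 'g' becomes voiceless 'k'. 'duppug' -> 'duppuk'
Final form: 'duppuk'

duppuk


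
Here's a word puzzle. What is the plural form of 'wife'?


Apply rule: Change -fe to -ves. 'wife' becomes 'wives'.

wives


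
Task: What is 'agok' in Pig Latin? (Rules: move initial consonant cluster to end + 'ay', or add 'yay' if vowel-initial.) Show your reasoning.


'agok' starts with a vowel, so add 'yay': 'agokyay'.

agokyay


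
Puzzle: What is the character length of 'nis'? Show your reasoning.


Spell out 'nis' and number each letter: n(1), i(2), s(3). Total: 3 letters.

3


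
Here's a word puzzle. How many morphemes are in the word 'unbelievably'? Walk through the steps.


Decomposition: un- (prefix) + believe (root) + -able (suffix) + -ly (suffix) = 4 morpheme(s)

4 morphemes


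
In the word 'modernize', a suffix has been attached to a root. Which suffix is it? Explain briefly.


The word 'modernize' = 'modern' (root) + '-ize' (suffix). The suffix is '-ize'.

ize


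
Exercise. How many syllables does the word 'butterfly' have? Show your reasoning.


Break 'butterfly' into syllables: but-ter-fly -> but | ter | fly = 3 syllables

3 syllables


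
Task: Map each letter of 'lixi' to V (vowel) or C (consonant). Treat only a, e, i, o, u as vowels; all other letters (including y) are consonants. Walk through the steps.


Letter mapping: l = C, i = V, x = C, i = V.

CVCV


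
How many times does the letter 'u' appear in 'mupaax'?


Letter 'u' in 'mupaax': found at position(s) 2 = 1 occurrence(s).

1


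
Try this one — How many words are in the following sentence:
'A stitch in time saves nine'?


Split into words: A | stitch | in | time | saves | nine = 6 words.

6


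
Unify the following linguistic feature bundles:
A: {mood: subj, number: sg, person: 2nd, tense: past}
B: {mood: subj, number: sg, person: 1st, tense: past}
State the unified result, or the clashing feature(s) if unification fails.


Compare features:
mood: A=subj vs B=subj -> unified: subj
number: A=sg vs B=sg -> unified: sg
person: A=2nd vs B=1st -> CLASH
tense: A=past vs B=past -> unified: past
Clash detected on feature 'person' (2nd vs 1st); unification fails.

CLASH on 'person' (2nd vs 1st)


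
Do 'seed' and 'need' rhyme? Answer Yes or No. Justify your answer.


Rime (stressed vowel + following sounds) of 'seed': -eed = /iːd/
Rime of 'need': -eed = /iːd/
/iːd/ and /iːd/ are the same ending sound, so the words rhyme.

Yes


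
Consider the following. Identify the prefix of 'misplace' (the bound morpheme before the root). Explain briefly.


The word 'misplace' = 'mis' (prefix) + 'place' (root). The prefix is 'mis'.

mis


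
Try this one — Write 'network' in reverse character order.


Reverse 'network' character by character: 'krowten'.

krowten


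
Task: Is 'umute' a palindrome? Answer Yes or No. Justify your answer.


Forward: 'umute'
Reversed: 'etumu'
They differ.

No


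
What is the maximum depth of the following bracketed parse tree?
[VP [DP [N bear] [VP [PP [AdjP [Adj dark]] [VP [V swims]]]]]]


Count bracket nesting levels:
'[' at pos 0: depth = 1
'[' at pos 4: depth = 2
'[' at pos 8: depth = 3
'[' at pos 17: depth = 3
'[' at pos 21: depth = 4
'[' at pos 25: depth = 5
'[' at pos 31: depth = 6
'[' at pos 43: depth = 5
'[' at pos 47: depth = 6
Maximum depth reached: 6

6
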